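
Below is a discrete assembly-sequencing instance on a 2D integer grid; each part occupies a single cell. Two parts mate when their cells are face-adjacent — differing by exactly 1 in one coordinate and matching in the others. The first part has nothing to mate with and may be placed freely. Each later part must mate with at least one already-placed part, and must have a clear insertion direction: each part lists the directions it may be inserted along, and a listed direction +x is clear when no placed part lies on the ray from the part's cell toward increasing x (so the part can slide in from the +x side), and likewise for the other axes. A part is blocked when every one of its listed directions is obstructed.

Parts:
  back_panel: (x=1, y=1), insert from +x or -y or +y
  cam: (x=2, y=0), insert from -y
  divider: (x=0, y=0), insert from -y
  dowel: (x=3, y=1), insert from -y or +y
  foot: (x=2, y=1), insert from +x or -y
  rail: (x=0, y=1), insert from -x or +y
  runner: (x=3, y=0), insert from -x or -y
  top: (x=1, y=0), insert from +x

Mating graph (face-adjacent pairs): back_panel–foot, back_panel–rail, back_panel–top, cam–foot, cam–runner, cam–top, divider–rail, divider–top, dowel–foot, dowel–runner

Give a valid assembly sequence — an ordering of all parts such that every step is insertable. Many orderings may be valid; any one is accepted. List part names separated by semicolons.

top; cam; divider; runner; back_panel; rail; foot; dowel

1. top@(1, 0) [+x clear] — {top}
2. cam@(2, 0) [-y clear] — {cam, top}
3. divider@(0, 0) [-y clear] — {cam, divider, top}
4. runner@(3, 0) [-y clear] — {cam, divider, runner, top}
5. back_panel@(1, 1) [+x clear] — {back_panel, cam, divider, runner, top}
6. rail@(0, 1) [-x clear] — {back_panel, cam, divider, rail, runner, top}
7. foot@(2, 1) [+x clear] — {back_panel, cam, divider, foot, rail, runner, top}
8. dowel@(3, 1) [+y clear] — {back_panel, cam, divider, dowel, foot, rail, runner, top}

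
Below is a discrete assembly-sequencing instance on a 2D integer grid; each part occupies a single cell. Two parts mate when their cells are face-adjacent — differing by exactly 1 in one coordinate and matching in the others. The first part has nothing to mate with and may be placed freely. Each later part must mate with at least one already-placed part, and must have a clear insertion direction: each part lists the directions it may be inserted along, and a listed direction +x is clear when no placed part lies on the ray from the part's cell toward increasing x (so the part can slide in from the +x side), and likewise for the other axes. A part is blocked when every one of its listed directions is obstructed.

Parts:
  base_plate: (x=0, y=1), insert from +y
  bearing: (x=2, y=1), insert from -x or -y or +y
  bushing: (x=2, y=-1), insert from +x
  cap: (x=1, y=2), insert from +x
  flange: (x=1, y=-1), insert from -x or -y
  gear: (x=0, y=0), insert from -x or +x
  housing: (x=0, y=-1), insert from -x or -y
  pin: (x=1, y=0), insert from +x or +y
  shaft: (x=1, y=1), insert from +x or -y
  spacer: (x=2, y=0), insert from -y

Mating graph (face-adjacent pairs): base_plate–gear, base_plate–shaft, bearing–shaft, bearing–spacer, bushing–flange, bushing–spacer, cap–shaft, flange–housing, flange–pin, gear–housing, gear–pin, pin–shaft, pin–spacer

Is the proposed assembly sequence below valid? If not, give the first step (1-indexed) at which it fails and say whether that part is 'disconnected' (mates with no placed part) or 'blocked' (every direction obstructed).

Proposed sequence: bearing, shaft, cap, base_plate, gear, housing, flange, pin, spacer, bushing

1. bearing@(2, 1) [-x clear] — {bearing}
2. shaft@(1, 1) [-y clear] — {bearing, shaft}
3. cap@(1, 2) [+x clear] — {bearing, cap, shaft}
4. base_plate@(0, 1) [+y clear] — {base_plate, bearing, cap, shaft}
5. gear@(0, 0) [-x clear] — {base_plate, bearing, cap, gear, shaft}
6. housing@(0, -1) [-x clear] — {base_plate, bearing, cap, gear, housing, shaft}
7. flange@(1, -1) [-y clear] — {base_plate, bearing, cap, flange, gear, housing, shaft}
8. pin@(1, 0) [+x clear] — {base_plate, bearing, cap, flange, gear, housing, pin, shaft}
9. spacer@(2, 0) [-y clear] — {base_plate, bearing, cap, flange, gear, housing, pin, shaft, spacer}
10. bushing@(2, -1) [+x clear] — {base_plate, bearing, bushing, cap, flange, gear, housing, pin, shaft, spacer}

Valid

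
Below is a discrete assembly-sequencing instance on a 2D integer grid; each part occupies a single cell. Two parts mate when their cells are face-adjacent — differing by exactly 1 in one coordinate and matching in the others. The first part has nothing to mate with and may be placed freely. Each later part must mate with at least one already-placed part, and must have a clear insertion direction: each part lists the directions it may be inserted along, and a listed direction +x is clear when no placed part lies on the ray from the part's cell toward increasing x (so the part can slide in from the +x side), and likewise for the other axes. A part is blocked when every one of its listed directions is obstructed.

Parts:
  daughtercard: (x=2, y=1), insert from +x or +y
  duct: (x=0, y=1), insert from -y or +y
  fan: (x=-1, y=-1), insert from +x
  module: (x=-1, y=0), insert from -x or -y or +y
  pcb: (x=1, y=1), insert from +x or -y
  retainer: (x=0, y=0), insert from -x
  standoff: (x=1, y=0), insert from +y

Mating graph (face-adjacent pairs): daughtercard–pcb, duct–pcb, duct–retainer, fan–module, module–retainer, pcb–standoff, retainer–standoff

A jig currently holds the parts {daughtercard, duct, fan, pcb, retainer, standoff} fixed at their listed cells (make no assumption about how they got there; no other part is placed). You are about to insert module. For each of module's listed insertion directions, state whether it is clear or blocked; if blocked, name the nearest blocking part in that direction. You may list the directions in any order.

-x: ray from module(-1, 0) has no placed part ⇒ clear
-y: nearest on ray is fan@(-1, -1) ⇒ blocked
+y: ray from module(-1, 0) has no placed part ⇒ clear

+y: clear; -x: clear; -y: blocked by fan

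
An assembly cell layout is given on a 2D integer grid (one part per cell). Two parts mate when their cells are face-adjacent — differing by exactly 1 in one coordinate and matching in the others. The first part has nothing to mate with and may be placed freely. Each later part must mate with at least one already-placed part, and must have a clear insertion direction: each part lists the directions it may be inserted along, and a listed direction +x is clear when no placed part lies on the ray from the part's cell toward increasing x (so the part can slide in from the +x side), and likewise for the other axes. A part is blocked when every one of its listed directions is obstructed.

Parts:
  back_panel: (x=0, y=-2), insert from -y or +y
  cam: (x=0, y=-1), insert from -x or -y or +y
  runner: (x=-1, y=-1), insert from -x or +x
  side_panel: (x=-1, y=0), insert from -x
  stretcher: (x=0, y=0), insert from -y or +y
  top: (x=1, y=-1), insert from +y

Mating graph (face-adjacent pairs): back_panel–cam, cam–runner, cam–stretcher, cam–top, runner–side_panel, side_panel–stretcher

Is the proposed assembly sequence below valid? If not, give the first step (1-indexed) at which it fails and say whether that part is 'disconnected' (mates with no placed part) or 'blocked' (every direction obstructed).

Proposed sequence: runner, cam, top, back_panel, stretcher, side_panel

Valid

1. runner@(-1, -1) [-x clear] — {runner}
2. cam@(0, -1) [-y clear] — {cam, runner}
3. top@(1, -1) [+y clear] — {cam, runner, top}
4. back_panel@(0, -2) [-y clear] — {back_panel, cam, runner, top}
5. stretcher@(0, 0) [+y clear] — {back_panel, cam, runner, stretcher, top}
6. side_panel@(-1, 0) [-x clear] — {back_panel, cam, runner, side_panel, stretcher, top}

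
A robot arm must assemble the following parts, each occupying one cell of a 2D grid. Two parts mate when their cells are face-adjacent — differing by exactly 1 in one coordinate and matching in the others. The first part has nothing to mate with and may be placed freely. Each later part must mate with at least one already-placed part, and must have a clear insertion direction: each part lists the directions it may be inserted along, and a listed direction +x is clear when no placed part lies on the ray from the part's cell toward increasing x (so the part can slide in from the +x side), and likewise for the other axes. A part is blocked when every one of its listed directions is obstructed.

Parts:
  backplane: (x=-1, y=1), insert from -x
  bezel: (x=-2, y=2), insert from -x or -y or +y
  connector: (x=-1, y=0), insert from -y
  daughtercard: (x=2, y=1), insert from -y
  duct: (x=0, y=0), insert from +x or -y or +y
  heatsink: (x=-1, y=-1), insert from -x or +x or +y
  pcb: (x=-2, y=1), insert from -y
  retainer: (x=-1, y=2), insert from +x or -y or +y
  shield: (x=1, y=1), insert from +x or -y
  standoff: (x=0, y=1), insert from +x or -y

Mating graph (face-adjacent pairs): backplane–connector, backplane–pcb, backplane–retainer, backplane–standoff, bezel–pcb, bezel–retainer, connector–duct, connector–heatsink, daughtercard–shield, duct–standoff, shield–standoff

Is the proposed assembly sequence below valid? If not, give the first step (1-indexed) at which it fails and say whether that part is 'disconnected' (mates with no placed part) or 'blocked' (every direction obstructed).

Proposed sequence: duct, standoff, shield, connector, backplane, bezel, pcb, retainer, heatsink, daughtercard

1. duct@(0, 0) [+x clear] — {duct}
2. standoff@(0, 1) [+x clear] — {duct, standoff}
3. shield@(1, 1) [+x clear] — {duct, shield, standoff}
4. connector@(-1, 0) [-y clear] — {connector, duct, shield, standoff}
5. backplane@(-1, 1) [-x clear] — {backplane, connector, duct, shield, standoff}
6. bezel@(-2, 2) — no placed neighbour ⇒ disconnected

Invalid at step 6 (disconnected)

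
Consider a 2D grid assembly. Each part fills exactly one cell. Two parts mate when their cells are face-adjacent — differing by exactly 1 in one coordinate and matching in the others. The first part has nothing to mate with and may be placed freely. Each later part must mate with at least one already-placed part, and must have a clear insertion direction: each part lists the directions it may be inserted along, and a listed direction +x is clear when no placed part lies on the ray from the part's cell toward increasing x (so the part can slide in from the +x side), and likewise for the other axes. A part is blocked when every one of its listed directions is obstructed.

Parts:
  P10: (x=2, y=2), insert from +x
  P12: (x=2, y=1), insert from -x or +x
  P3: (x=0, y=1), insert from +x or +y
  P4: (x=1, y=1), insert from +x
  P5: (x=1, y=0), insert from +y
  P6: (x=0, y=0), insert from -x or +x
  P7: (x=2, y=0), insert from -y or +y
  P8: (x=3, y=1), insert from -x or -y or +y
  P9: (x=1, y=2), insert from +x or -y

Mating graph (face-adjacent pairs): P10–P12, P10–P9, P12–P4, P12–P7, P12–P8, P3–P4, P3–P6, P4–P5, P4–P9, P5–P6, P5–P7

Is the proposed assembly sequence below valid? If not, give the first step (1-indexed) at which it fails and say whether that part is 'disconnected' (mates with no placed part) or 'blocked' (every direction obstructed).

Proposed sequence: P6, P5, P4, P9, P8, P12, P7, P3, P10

Invalid at step 5 (disconnected)

1. P6@(0, 0) [-x clear] — {P6}
2. P5@(1, 0) [+y clear] — {P5, P6}
3. P4@(1, 1) [+x clear] — {P4, P5, P6}
4. P9@(1, 2) [+x clear] — {P4, P5, P6, P9}
5. P8@(3, 1) — no placed neighbour ⇒ disconnected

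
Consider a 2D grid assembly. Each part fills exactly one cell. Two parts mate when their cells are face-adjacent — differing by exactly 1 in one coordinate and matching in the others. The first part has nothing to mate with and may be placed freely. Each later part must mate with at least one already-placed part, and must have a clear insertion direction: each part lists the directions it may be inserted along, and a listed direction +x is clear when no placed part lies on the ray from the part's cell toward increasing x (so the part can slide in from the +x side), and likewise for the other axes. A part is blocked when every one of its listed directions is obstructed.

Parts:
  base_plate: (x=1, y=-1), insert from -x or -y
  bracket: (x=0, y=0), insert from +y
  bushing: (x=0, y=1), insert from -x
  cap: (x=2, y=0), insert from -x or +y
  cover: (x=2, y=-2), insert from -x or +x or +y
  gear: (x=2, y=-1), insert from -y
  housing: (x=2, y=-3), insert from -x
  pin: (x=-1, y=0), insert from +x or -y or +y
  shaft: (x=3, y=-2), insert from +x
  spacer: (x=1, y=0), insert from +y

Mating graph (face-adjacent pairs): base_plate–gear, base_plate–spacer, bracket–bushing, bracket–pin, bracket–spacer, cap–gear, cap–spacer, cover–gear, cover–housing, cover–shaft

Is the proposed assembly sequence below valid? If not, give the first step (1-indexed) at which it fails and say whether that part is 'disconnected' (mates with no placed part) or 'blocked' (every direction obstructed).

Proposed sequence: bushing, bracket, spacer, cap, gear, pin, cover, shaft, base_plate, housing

1. bushing@(0, 1) [-x clear] — {bushing}
2. bracket@(0, 0) — +y all obstructed ⇒ blocked

Invalid at step 2 (blocked)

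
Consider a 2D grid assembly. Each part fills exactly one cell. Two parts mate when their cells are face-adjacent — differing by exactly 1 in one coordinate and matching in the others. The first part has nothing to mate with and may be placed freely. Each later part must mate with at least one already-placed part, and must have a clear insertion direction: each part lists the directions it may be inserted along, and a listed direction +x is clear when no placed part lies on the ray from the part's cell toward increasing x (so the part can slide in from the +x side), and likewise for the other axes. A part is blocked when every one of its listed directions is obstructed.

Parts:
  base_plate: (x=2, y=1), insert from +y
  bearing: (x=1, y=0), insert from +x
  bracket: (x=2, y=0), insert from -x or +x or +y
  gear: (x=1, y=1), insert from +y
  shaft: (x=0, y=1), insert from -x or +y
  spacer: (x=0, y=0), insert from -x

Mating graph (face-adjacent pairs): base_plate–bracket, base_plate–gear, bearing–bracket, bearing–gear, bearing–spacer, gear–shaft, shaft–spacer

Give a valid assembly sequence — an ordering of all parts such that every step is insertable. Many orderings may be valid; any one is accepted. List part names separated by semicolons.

gear; bearing; bracket; spacer; shaft; base_plate

1. gear@(1, 1) [+y clear] — {gear}
2. bearing@(1, 0) [+x clear] — {bearing, gear}
3. bracket@(2, 0) [+x clear] — {bearing, bracket, gear}
4. spacer@(0, 0) [-x clear] — {bearing, bracket, gear, spacer}
5. shaft@(0, 1) [-x clear] — {bearing, bracket, gear, shaft, spacer}
6. base_plate@(2, 1) [+y clear] — {base_plate, bearing, bracket, gear, shaft, spacer}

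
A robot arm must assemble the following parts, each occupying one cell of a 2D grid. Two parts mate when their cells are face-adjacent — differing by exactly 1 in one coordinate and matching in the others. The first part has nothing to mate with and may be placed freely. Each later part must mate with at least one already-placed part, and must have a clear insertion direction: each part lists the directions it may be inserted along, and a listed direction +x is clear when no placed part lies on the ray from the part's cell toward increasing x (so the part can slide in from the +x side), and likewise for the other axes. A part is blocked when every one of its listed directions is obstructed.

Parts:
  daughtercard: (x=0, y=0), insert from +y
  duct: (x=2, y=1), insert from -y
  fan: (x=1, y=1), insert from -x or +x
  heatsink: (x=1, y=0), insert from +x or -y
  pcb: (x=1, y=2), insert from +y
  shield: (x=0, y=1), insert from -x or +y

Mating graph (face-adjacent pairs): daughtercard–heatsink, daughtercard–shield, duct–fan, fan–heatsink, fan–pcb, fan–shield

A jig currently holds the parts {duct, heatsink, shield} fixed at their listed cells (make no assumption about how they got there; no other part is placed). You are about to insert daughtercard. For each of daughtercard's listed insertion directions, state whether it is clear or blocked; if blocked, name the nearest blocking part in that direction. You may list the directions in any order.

+y: nearest on ray is shield@(0, 1) ⇒ blocked

+y: blocked by shield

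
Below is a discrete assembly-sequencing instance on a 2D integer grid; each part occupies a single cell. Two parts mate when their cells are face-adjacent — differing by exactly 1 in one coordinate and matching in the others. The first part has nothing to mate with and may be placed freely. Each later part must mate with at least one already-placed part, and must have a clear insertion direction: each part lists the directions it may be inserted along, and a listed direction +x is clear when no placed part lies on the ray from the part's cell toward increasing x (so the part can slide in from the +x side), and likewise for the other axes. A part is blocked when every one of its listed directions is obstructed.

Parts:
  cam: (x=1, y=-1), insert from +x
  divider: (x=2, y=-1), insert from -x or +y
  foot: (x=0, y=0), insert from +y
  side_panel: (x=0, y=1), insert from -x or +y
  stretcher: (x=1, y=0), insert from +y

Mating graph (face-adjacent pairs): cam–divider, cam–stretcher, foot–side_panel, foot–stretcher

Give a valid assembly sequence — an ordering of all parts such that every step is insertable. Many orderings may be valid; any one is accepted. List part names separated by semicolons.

1. foot@(0, 0) [+y clear] — {foot}
2. stretcher@(1, 0) [+y clear] — {foot, stretcher}
3. cam@(1, -1) [+x clear] — {cam, foot, stretcher}
4. divider@(2, -1) [+y clear] — {cam, divider, foot, stretcher}
5. side_panel@(0, 1) [-x clear] — {cam, divider, foot, side_panel, stretcher}

foot; stretcher; cam; divider; side_panel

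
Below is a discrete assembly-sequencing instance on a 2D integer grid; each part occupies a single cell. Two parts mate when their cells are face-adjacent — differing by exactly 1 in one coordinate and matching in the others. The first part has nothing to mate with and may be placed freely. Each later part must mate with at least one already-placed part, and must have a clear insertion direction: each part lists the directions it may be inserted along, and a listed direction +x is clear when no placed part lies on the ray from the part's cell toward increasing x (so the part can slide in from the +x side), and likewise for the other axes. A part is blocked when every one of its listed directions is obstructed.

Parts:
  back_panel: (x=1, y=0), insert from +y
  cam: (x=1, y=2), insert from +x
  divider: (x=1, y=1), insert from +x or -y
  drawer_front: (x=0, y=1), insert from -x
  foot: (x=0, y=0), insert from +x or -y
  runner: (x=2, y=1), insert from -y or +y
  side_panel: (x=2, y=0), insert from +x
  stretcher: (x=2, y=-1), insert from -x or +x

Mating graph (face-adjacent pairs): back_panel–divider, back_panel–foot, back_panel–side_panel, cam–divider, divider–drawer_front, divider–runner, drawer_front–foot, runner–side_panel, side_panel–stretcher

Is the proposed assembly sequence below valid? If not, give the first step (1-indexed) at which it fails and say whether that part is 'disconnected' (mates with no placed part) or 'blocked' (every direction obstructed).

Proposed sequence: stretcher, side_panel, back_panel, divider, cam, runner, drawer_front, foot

Valid

1. stretcher@(2, -1) [-x clear] — {stretcher}
2. side_panel@(2, 0) [+x clear] — {side_panel, stretcher}
3. back_panel@(1, 0) [+y clear] — {back_panel, side_panel, stretcher}
4. divider@(1, 1) [+x clear] — {back_panel, divider, side_panel, stretcher}
5. cam@(1, 2) [+x clear] — {back_panel, cam, divider, side_panel, stretcher}
6. runner@(2, 1) [+y clear] — {back_panel, cam, divider, runner, side_panel, stretcher}
7. drawer_front@(0, 1) [-x clear] — {back_panel, cam, divider, drawer_front, runner, side_panel, stretcher}
8. foot@(0, 0) [-y clear] — {back_panel, cam, divider, drawer_front, foot, runner, side_panel, stretcher}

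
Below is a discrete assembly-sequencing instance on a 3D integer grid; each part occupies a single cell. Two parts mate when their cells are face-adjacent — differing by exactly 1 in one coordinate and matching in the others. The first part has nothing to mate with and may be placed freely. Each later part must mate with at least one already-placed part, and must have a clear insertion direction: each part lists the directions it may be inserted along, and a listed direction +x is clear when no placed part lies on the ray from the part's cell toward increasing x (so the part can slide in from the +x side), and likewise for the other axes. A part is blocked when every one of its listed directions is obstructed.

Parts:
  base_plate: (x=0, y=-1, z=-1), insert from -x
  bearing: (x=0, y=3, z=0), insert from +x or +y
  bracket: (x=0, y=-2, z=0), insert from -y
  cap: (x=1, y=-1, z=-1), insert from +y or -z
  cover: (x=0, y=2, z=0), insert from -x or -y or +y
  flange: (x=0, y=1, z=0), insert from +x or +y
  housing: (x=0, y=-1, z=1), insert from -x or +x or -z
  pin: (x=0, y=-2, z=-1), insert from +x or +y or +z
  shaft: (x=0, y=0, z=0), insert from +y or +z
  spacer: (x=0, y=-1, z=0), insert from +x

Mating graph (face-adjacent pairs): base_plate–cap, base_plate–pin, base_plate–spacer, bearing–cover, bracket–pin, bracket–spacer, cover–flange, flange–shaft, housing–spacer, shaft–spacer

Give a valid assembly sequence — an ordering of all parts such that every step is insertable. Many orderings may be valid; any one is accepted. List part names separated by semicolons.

1. shaft@(0, 0, 0) [+y clear] — {shaft}
2. spacer@(0, -1, 0) [+x clear] — {shaft, spacer}
3. housing@(0, -1, 1) [-x clear] — {housing, shaft, spacer}
4. base_plate@(0, -1, -1) [-x clear] — {base_plate, housing, shaft, spacer}
5. bracket@(0, -2, 0) [-y clear] — {base_plate, bracket, housing, shaft, spacer}
6. cap@(1, -1, -1) [+y clear] — {base_plate, bracket, cap, housing, shaft, spacer}
7. pin@(0, -2, -1) [+x clear] — {base_plate, bracket, cap, housing, pin, shaft, spacer}
8. flange@(0, 1, 0) [+x clear] — {base_plate, bracket, cap, flange, housing, pin, shaft, spacer}
9. cover@(0, 2, 0) [-x clear] — {base_plate, bracket, cap, cover, flange, housing, pin, shaft, spacer}
10. bearing@(0, 3, 0) [+x clear] — {base_plate, bearing, bracket, cap, cover, flange, housing, pin, shaft, spacer}

shaft; spacer; housing; base_plate; bracket; cap; pin; flange; cover; bearing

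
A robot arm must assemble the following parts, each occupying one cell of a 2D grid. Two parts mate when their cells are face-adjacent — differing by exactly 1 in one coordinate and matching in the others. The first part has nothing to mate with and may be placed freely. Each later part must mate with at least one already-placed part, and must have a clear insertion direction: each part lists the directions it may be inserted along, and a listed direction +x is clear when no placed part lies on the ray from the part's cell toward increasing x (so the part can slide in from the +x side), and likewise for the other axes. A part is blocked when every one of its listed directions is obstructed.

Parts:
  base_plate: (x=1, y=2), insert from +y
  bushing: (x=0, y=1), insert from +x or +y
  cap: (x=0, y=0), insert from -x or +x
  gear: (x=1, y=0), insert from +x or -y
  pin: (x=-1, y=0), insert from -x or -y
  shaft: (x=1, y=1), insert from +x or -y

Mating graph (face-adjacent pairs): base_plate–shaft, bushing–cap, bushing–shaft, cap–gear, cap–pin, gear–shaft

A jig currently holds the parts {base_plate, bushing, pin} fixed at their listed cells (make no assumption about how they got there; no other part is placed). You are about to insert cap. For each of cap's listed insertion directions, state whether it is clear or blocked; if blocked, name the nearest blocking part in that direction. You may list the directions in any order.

-x: nearest on ray is pin@(-1, 0) ⇒ blocked
+x: ray from cap(0, 0) has no placed part ⇒ clear

+x: clear; -x: blocked by pin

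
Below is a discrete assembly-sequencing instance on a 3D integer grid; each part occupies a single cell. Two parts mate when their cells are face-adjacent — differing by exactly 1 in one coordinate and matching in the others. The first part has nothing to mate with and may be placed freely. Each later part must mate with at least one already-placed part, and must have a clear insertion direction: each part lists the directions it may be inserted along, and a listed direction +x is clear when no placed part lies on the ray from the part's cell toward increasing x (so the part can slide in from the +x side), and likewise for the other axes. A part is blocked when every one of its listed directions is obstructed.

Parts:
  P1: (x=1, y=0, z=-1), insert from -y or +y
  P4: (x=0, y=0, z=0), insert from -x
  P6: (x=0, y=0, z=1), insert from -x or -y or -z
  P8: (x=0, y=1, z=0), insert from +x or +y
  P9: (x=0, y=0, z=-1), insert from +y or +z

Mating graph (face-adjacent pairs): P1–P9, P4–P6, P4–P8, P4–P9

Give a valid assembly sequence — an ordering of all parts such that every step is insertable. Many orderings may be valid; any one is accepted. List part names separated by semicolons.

P6; P4; P8; P9; P1

1. P6@(0, 0, 1) [-x clear] — {P6}
2. P4@(0, 0, 0) [-x clear] — {P4, P6}
3. P8@(0, 1, 0) [+x clear] — {P4, P6, P8}
4. P9@(0, 0, -1) [+y clear] — {P4, P6, P8, P9}
5. P1@(1, 0, -1) [-y clear] — {P1, P4, P6, P8, P9}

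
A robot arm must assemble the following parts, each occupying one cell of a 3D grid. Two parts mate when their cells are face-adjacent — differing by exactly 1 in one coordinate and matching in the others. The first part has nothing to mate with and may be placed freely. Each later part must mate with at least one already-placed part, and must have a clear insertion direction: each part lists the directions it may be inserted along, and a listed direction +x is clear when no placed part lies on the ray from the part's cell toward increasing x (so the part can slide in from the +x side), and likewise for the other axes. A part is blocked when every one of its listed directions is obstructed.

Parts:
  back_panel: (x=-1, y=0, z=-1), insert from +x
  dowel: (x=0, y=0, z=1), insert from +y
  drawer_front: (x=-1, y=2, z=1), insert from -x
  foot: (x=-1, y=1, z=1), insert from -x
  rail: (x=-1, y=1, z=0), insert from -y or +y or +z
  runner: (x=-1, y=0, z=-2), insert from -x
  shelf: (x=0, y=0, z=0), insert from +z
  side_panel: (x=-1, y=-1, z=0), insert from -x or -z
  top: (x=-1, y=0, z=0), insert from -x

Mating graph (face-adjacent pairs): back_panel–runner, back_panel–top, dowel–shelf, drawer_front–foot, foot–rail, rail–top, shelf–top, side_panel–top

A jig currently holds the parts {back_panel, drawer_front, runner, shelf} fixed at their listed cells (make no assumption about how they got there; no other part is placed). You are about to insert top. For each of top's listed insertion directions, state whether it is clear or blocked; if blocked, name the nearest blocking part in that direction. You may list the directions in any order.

-x: clear

-x: ray from top(-1, 0, 0) has no placed part ⇒ clear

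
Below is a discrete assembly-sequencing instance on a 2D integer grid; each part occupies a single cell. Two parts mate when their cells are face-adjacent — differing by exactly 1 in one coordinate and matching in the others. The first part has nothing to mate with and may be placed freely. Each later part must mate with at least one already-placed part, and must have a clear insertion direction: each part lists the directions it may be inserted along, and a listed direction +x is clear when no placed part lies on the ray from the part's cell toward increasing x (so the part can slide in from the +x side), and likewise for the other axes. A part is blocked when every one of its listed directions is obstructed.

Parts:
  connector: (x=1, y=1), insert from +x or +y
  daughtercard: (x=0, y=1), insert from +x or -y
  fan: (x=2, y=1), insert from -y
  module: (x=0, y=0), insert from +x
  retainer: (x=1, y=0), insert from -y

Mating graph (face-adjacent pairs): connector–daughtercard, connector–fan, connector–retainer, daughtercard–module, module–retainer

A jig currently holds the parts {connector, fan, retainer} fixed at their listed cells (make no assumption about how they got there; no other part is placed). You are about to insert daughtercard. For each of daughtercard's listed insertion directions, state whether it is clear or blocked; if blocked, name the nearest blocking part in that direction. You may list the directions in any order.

+x: blocked by connector; -y: clear

+x: nearest on ray is connector@(1, 1) ⇒ blocked
-y: ray from daughtercard(0, 1) has no placed part ⇒ clear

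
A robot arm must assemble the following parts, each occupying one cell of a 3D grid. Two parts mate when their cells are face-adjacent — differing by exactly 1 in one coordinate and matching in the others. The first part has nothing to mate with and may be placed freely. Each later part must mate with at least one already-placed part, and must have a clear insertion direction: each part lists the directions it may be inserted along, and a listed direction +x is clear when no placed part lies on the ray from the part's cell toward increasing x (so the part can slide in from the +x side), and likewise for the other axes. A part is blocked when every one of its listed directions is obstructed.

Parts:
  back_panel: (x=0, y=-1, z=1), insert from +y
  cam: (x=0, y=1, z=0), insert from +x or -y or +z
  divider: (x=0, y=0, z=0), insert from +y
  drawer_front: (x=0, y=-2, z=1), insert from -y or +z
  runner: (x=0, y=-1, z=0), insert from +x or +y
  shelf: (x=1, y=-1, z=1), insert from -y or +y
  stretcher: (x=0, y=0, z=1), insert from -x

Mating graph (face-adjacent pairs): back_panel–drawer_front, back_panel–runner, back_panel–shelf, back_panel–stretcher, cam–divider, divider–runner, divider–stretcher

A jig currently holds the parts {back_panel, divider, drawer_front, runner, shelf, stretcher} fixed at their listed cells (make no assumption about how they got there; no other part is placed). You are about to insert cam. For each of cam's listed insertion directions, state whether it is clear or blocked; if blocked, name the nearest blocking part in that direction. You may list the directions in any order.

+x: clear; +z: clear; -y: blocked by divider

+x: ray from cam(0, 1, 0) has no placed part ⇒ clear
-y: nearest on ray is divider@(0, 0, 0) ⇒ blocked
+z: ray from cam(0, 1, 0) has no placed part ⇒ clear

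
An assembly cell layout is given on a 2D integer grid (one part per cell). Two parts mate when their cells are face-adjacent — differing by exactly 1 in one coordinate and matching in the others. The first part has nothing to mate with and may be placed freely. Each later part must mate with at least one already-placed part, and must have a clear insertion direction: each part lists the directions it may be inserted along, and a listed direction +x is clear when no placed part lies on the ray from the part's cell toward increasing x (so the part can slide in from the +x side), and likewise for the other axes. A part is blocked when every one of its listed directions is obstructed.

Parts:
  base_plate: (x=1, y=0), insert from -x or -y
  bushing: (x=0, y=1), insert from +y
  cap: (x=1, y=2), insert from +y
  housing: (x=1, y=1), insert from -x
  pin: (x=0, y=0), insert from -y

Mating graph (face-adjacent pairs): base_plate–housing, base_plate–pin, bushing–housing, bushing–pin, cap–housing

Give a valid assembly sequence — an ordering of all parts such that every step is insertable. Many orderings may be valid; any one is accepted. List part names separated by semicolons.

housing; base_plate; pin; cap; bushing

1. housing@(1, 1) [-x clear] — {housing}
2. base_plate@(1, 0) [-x clear] — {base_plate, housing}
3. pin@(0, 0) [-y clear] — {base_plate, housing, pin}
4. cap@(1, 2) [+y clear] — {base_plate, cap, housing, pin}
5. bushing@(0, 1) [+y clear] — {base_plate, bushing, cap, housing, pin}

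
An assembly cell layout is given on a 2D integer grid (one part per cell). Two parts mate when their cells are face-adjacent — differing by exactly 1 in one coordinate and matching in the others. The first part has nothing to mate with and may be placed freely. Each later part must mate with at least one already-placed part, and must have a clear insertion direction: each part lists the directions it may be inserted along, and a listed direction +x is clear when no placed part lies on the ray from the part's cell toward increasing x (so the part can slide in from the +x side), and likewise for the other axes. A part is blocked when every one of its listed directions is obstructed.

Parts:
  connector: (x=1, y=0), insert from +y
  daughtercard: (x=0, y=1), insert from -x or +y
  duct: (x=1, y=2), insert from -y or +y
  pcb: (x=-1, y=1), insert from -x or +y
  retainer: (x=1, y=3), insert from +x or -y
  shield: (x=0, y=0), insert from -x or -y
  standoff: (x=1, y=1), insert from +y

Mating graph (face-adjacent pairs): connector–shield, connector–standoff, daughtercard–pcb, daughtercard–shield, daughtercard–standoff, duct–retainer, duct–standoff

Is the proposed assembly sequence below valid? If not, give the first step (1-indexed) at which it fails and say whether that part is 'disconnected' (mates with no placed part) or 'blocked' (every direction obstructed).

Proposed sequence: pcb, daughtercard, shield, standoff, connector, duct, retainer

1. pcb@(-1, 1) [-x clear] — {pcb}
2. daughtercard@(0, 1) [+y clear] — {daughtercard, pcb}
3. shield@(0, 0) [-x clear] — {daughtercard, pcb, shield}
4. standoff@(1, 1) [+y clear] — {daughtercard, pcb, shield, standoff}
5. connector@(1, 0) — +y all obstructed ⇒ blocked

Invalid at step 5 (blocked)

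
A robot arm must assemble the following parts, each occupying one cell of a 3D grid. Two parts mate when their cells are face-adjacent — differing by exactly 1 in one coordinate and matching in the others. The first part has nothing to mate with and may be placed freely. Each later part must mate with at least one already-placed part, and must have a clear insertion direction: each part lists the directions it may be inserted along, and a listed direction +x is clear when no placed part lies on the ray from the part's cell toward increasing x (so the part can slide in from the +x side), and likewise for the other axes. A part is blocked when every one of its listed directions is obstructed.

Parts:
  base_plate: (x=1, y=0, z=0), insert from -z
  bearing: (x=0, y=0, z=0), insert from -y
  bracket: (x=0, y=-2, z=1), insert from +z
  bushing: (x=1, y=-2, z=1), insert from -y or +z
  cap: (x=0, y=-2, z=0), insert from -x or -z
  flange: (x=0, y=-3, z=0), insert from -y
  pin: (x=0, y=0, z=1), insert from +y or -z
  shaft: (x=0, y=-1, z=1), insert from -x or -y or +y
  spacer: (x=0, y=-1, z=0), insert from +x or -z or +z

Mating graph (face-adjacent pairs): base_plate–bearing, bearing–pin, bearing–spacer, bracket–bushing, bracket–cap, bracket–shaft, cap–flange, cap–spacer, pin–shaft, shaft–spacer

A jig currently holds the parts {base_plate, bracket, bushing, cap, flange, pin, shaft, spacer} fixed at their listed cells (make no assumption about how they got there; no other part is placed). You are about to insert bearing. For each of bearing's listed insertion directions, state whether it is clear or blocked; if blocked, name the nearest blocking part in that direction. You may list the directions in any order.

-y: blocked by spacer

-y: nearest on ray is spacer@(0, -1, 0) ⇒ blocked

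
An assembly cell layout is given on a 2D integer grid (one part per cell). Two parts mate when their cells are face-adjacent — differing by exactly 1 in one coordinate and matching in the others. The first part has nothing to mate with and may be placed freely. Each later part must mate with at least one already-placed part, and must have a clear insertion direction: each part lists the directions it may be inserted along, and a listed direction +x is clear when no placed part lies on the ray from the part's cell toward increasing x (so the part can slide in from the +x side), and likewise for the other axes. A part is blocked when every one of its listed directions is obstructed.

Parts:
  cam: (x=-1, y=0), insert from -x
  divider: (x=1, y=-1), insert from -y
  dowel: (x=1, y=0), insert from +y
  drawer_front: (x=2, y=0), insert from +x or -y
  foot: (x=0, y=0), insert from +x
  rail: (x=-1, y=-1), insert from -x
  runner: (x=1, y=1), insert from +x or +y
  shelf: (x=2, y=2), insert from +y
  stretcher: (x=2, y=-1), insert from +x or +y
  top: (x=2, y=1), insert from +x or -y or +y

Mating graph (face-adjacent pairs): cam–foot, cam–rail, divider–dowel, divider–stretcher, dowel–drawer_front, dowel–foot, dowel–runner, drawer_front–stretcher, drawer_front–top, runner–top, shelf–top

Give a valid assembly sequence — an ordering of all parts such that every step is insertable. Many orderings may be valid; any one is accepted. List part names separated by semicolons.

foot; dowel; drawer_front; cam; divider; stretcher; rail; top; shelf; runner

1. foot@(0, 0) [+x clear] — {foot}
2. dowel@(1, 0) [+y clear] — {dowel, foot}
3. drawer_front@(2, 0) [+x clear] — {dowel, drawer_front, foot}
4. cam@(-1, 0) [-x clear] — {cam, dowel, drawer_front, foot}
5. divider@(1, -1) [-y clear] — {cam, divider, dowel, drawer_front, foot}
6. stretcher@(2, -1) [+x clear] — {cam, divider, dowel, drawer_front, foot, stretcher}
7. rail@(-1, -1) [-x clear] — {cam, divider, dowel, drawer_front, foot, rail, stretcher}
8. top@(2, 1) [+x clear] — {cam, divider, dowel, drawer_front, foot, rail, stretcher, top}
9. shelf@(2, 2) [+y clear] — {cam, divider, dowel, drawer_front, foot, rail, shelf, stretcher, top}
10. runner@(1, 1) [+y clear] — {cam, divider, dowel, drawer_front, foot, rail, runner, shelf, stretcher, top}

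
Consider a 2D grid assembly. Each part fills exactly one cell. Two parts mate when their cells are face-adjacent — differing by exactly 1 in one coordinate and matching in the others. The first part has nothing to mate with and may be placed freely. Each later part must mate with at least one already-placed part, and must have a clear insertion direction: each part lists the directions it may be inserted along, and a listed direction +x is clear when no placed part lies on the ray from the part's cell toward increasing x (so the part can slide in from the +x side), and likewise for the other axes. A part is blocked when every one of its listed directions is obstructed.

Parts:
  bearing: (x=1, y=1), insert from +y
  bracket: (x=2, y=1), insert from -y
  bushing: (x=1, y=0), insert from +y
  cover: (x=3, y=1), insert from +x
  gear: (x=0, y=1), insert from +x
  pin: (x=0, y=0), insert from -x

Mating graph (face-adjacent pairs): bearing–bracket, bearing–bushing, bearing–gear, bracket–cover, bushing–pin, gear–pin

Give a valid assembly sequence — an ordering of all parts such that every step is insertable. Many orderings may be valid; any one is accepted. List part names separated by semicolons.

gear; pin; bushing; bearing; bracket; cover

1. gear@(0, 1) [+x clear] — {gear}
2. pin@(0, 0) [-x clear] — {gear, pin}
3. bushing@(1, 0) [+y clear] — {bushing, gear, pin}
4. bearing@(1, 1) [+y clear] — {bearing, bushing, gear, pin}
5. bracket@(2, 1) [-y clear] — {bearing, bracket, bushing, gear, pin}
6. cover@(3, 1) [+x clear] — {bearing, bracket, bushing, cover, gear, pin}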